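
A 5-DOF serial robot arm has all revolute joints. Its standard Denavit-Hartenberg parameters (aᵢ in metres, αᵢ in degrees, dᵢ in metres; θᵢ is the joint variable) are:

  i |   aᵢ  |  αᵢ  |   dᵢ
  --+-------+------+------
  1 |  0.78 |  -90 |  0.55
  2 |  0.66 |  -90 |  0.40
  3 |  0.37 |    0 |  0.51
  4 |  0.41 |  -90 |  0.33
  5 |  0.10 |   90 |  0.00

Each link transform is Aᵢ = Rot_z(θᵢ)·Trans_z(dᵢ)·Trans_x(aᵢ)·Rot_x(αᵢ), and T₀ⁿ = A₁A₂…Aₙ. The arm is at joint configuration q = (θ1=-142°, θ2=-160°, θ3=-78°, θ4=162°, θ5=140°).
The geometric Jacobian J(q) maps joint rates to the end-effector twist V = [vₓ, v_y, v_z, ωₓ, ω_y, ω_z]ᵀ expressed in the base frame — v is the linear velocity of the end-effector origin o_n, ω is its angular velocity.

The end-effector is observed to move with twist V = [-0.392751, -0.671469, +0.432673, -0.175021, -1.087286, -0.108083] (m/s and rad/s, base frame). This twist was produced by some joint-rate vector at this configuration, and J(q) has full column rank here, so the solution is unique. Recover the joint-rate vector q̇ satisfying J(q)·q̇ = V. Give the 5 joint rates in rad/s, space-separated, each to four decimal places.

0.5380 0.8520 -0.5280 0.1970 0.9850

o_n = [0.0127, -0.5362, 1.5429]
J₁: ẑ×o_n = [0.5362, 0.0127, -0.0000], ω = ẑ
J2: z=[0.6157, -0.7880, 0.0000] o=[-0.6146, -0.4802, 0.5500] → [-0.7824, -0.6113, 0.4599, 0.6157, -0.7880, 0.0000]
J3: z=[-0.2695, -0.2106, 0.9397] o=[0.1203, -0.4136, 0.7757] → [-0.0463, 0.1056, 0.0104, -0.2695, -0.2106, 0.9397]
J4: z=[-0.2695, -0.2106, 0.9397] o=[0.2627, -0.7617, 1.2813] → [-0.2670, -0.1644, -0.1134, -0.2695, -0.2106, 0.9397]
J5: z=[-0.8008, -0.4930, -0.3401] o=[-0.0456, -0.4850, 1.6060] → [0.0137, -0.0704, 0.0697, -0.8008, -0.4930, -0.3401]
q̇ = J⁺·V = [0.5380, 0.8520, -0.5280, 0.1970, 0.9850]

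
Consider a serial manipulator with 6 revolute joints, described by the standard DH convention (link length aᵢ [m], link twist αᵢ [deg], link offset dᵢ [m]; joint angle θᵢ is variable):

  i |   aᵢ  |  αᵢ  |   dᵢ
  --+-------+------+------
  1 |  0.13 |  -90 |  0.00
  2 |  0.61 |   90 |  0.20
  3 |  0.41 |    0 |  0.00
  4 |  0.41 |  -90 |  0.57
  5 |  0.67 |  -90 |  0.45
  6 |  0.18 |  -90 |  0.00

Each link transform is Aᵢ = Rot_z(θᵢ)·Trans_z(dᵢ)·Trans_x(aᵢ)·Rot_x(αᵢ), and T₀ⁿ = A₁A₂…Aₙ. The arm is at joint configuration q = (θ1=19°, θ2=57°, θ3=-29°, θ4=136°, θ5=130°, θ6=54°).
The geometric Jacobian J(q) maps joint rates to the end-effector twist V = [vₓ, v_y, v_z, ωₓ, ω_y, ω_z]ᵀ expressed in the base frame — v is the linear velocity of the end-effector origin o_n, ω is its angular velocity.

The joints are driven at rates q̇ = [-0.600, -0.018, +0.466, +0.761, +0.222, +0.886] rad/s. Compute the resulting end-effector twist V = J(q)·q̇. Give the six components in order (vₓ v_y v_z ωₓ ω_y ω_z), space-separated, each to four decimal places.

0.4437 -0.3478 -0.2231 1.6558 -0.2040 0.3901

o_n = [0.5221, -0.0027, -0.6032]
J₁: ẑ×o_n = [0.0027, 0.5221, -0.0000], ω = ẑ
J2: z=[-0.3256, 0.9455, 0.0000] o=[0.1229, 0.0423, 0.0000] → [-0.5703, -0.1964, -0.3627, -0.3256, 0.9455, 0.0000]
J3: z=[0.7930, 0.2730, 0.5446] o=[0.3719, 0.3396, -0.5116] → [0.1614, 0.1544, -0.3125, 0.7930, 0.2730, 0.5446]
J4: z=[0.7930, 0.2730, 0.5446] o=[0.6213, 0.2152, -0.8123] → [0.1758, -0.2199, -0.1458, 0.7930, 0.2730, 0.5446]
J5: z=[-0.3973, -0.4460, 0.8020] o=[0.8839, 0.7203, -0.4014] → [0.6699, -0.3704, 0.1259, -0.3973, -0.4460, 0.8020]
J6: z=[0.8636, -0.4774, 0.1623] o=[0.4971, 0.0124, -0.4256] → [0.0873, 0.1574, -0.0011, 0.8636, -0.4774, 0.1623]
V = J·q̇ = [0.4437, -0.3478, -0.2231, 1.6558, -0.2040, 0.3901]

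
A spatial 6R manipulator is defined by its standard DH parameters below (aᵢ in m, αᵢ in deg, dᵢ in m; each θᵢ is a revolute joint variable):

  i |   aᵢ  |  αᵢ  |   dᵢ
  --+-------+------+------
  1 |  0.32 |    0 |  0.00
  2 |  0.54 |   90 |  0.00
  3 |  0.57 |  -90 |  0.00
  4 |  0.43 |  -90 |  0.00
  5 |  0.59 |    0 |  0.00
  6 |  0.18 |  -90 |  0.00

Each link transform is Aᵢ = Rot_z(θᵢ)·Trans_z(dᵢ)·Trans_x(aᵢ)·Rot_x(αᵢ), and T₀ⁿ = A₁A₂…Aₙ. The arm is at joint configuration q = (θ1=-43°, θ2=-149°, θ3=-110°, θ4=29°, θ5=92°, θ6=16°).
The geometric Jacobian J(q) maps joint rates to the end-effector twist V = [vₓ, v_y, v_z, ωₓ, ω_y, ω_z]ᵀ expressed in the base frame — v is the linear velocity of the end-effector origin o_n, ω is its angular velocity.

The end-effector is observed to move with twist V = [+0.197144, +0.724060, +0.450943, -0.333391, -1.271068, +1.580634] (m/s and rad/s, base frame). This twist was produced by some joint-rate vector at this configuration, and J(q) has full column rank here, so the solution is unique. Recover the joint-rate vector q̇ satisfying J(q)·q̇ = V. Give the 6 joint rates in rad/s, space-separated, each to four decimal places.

o_n = [0.6637, -0.4849, -0.5662]
J₁: ẑ×o_n = [0.4849, 0.6637, -0.0000], ω = ẑ
J2: z=[0.0000, 0.0000, 1.0000] o=[0.2340, -0.2182, 0.0000] → [0.2667, 0.4297, -0.0000, 0.0000, 0.0000, 1.0000]
J3: z=[0.2079, 0.9781, 0.0000] o=[-0.2942, -0.1060, 0.0000] → [-0.5538, 0.1177, -1.0157, 0.2079, 0.9781, 0.0000]
J4: z=[-0.9192, 0.1954, -0.3420] o=[-0.1035, -0.1465, -0.5356] → [-0.1217, -0.2905, 0.1612, -0.9192, 0.1954, -0.3420]
J5: z=[-0.3440, -0.8210, 0.4556] o=[-0.0210, -0.3772, -0.8890] → [-0.2160, 0.4230, 0.5992, -0.3440, -0.8210, 0.4556]
J6: z=[-0.3440, -0.8210, 0.4556] o=[0.5170, -0.4813, -0.6704] → [-0.0840, 0.1027, 0.1217, -0.3440, -0.8210, 0.4556]
q̇ = J⁺·V = [0.1500, 0.7520, -0.1240, -0.1740, 0.3930, 0.9660]

0.1500 0.7520 -0.1240 -0.1740 0.3930 0.9660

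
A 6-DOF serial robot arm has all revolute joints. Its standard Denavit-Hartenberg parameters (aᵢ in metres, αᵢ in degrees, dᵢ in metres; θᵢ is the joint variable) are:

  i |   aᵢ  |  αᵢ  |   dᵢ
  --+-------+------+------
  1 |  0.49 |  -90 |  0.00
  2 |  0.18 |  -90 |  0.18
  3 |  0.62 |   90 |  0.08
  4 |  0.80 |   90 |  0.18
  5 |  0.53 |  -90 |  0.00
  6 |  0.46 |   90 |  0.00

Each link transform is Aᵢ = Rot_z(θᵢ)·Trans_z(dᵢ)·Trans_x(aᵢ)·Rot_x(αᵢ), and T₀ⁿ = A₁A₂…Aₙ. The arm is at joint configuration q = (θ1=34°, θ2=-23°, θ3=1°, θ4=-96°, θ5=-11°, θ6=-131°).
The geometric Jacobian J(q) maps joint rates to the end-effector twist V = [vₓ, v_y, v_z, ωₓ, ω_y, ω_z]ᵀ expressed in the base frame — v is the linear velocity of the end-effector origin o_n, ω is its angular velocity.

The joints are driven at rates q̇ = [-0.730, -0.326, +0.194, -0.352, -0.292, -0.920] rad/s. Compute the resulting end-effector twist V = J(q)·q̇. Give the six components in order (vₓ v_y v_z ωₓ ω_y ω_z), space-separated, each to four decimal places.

0.2765 -0.2627 -0.4321 1.2154 -1.0936 -0.9291

o_n = [0.2058, 0.5170, 0.9672]
J₁: ẑ×o_n = [-0.5170, 0.2058, 0.0000], ω = ẑ
J2: z=[-0.5592, 0.8290, 0.0000] o=[0.4062, 0.2740, 0.0000] → [0.8018, 0.5408, 0.0303, -0.5592, 0.8290, 0.0000]
J3: z=[0.3239, 0.2185, -0.9205] o=[0.4429, 0.5159, 0.0703] → [0.1970, -0.0723, 0.0522, 0.3239, 0.2185, -0.9205]
J4: z=[-0.5458, 0.8379, 0.0068] o=[0.9480, 0.8435, 0.2389] → [0.6124, 0.3924, 0.8000, -0.5458, 0.8379, 0.0068]
J5: z=[-0.7347, -0.4746, -0.4848] o=[0.5274, 0.7786, 0.9398] → [-0.1398, 0.1760, 0.0396, -0.7347, -0.4746, -0.4848]
J6: z=[-0.6126, 0.7711, 0.1736] o=[0.3729, 0.5537, 1.3942] → [-0.3229, -0.2906, 0.1513, -0.6126, 0.7711, 0.1736]
V = J·q̇ = [0.2765, -0.2627, -0.4321, 1.2154, -1.0936, -0.9291]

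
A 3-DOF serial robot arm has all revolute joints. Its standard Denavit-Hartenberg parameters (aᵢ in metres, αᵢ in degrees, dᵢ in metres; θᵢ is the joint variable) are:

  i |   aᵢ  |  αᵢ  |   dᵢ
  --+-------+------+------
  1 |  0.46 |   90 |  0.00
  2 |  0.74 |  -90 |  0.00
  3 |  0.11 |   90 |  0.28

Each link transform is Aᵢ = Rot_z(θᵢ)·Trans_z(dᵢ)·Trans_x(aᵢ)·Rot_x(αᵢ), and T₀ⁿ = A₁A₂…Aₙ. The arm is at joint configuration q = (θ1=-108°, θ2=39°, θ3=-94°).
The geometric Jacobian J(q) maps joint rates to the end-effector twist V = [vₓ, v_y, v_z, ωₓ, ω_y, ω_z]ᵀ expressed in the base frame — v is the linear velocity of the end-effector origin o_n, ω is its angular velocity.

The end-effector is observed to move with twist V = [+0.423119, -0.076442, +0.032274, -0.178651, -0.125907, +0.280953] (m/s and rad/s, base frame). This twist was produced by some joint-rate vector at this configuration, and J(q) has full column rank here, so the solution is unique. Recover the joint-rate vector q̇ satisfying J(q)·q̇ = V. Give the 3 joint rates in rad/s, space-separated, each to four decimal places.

0.4970 0.1310 -0.2780

o_n = [-0.3679, -0.7773, 0.6785]
J₁: ẑ×o_n = [0.7773, -0.3679, 0.0000], ω = ẑ
J2: z=[-0.9511, 0.3090, 0.0000] o=[-0.1421, -0.4375, 0.0000] → [0.2097, 0.6453, 0.3929, -0.9511, 0.3090, 0.0000]
J3: z=[0.1945, 0.5985, 0.7771] o=[-0.3199, -0.9844, 0.4657] → [-0.0336, -0.0787, 0.0691, 0.1945, 0.5985, 0.7771]
q̇ = J⁺·V = [0.4970, 0.1310, -0.2780]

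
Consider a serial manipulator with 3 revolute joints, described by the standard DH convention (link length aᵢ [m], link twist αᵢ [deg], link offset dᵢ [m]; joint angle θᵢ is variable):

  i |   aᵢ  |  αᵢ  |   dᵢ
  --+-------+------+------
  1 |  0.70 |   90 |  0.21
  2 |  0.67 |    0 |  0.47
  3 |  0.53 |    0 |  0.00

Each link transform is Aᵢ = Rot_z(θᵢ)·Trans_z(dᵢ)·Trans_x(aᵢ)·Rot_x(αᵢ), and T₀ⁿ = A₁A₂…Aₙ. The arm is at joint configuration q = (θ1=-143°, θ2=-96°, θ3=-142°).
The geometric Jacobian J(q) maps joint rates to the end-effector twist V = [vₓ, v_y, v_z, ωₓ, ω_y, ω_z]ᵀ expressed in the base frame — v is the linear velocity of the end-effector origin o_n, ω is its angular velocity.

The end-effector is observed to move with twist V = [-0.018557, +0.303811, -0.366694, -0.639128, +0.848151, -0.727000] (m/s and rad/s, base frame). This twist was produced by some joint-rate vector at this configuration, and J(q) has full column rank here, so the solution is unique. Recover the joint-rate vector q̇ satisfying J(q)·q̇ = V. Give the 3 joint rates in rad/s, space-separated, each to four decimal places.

o_n = [-0.5617, 0.1653, -0.0069]
J₁: ẑ×o_n = [-0.1653, -0.5617, 0.0000], ω = ẑ
J2: z=[-0.6018, 0.7986, 0.0000] o=[-0.5590, -0.4213, 0.2100] → [-0.1732, -0.1305, -0.3509, -0.6018, 0.7986, 0.0000]
J3: z=[-0.6018, 0.7986, 0.0000] o=[-0.7860, -0.0038, -0.4563] → [0.3590, 0.2705, -0.2809, -0.6018, 0.7986, 0.0000]
q̇ = J⁺·V = [-0.7270, 0.9770, 0.0850]

-0.7270 0.9770 0.0850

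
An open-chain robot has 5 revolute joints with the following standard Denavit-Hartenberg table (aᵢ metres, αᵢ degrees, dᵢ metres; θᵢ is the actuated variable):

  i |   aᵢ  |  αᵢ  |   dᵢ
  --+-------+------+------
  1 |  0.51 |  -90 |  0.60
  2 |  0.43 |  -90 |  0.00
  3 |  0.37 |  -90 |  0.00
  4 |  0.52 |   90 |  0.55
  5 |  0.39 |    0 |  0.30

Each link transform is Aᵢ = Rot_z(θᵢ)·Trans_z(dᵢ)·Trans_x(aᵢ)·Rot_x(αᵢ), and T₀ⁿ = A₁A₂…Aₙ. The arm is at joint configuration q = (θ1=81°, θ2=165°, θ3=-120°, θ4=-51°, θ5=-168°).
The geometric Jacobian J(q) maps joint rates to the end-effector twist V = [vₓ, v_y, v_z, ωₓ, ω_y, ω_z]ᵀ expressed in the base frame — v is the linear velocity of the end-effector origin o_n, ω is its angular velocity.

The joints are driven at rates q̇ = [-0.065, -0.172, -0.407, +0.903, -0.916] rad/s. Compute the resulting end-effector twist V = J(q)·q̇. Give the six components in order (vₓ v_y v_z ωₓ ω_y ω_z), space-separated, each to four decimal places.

o_n = [-0.4648, -0.1958, 0.6989]
J₁: ẑ×o_n = [0.1958, -0.4648, 0.0000], ω = ẑ
J2: z=[-0.9877, 0.1564, 0.0000] o=[0.0798, 0.5037, 0.6000] → [0.0155, 0.0977, 0.7761, -0.9877, 0.1564, 0.0000]
J3: z=[-0.0405, -0.2556, 0.9659] o=[0.0148, 0.0935, 0.4887] → [0.2257, -0.4548, -0.1109, -0.0405, -0.2556, 0.9659]
J4: z=[-0.6247, -0.7480, -0.2241] o=[-0.2737, 0.3201, 0.5366] → [-0.2371, 0.1443, 0.1794, -0.6247, -0.7480, -0.2241]
J5: z=[0.5805, -0.6369, 0.5073] o=[-0.8889, 0.0058, 0.8460] → [0.1960, 0.3005, 0.1530, 0.5805, -0.6369, 0.5073]
V = J·q̇ = [-0.5008, 0.0535, -0.0665, -0.9095, -0.0149, -1.1252]

-0.5008 0.0535 -0.0665 -0.9095 -0.0149 -1.1252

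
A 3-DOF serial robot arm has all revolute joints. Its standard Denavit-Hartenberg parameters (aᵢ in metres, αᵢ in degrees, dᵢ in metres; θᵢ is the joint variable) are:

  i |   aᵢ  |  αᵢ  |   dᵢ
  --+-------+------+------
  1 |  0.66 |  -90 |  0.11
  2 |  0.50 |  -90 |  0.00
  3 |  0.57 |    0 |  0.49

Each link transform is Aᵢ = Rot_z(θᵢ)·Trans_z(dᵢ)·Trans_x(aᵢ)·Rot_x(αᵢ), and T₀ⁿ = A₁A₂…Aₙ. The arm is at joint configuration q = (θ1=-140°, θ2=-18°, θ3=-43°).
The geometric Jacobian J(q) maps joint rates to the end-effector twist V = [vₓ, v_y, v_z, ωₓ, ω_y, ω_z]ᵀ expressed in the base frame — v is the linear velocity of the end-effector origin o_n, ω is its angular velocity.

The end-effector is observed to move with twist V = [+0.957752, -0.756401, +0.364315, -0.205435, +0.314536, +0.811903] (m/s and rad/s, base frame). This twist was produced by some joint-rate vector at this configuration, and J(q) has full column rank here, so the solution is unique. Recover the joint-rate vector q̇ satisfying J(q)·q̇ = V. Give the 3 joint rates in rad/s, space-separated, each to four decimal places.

0.6740 -0.3730 -0.1450

o_n = [-1.0397, -1.3799, -0.0727]
J₁: ẑ×o_n = [1.3799, -1.0397, 0.0000], ω = ẑ
J2: z=[0.6428, -0.7660, 0.0000] o=[-0.5056, -0.4242, 0.1100] → [0.1399, 0.1174, -1.0234, 0.6428, -0.7660, 0.0000]
J3: z=[-0.2367, -0.1986, -0.9511] o=[-0.8699, -0.7299, 0.2645] → [-0.5512, 0.0817, 0.1201, -0.2367, -0.1986, -0.9511]
q̇ = J⁺·V = [0.6740, -0.3730, -0.1450]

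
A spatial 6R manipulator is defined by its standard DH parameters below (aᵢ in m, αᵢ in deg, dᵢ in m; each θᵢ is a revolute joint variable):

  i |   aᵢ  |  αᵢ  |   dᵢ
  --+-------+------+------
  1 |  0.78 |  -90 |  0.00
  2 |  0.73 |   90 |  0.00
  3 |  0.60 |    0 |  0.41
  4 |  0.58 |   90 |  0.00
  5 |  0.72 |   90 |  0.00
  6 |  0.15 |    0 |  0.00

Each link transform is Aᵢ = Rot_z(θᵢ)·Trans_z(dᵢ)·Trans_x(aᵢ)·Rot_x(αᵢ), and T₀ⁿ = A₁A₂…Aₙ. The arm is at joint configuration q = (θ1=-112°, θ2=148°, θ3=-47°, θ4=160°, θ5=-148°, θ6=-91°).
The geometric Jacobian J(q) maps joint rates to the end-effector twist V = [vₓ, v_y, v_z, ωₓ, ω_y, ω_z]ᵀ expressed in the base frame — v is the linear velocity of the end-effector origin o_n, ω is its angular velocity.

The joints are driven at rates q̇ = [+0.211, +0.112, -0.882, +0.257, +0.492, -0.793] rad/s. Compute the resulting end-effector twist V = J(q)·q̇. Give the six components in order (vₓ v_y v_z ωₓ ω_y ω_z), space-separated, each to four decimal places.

-0.1727 -0.3501 0.5865 0.9900 0.6056 1.1584

o_n = [-0.4620, 0.2542, -0.5617]
J₁: ẑ×o_n = [-0.2542, -0.4620, 0.0000], ω = ẑ
J2: z=[0.9272, -0.3746, 0.0000] o=[-0.2922, -0.7232, 0.0000] → [0.2104, 0.5208, 0.8426, 0.9272, -0.3746, 0.0000]
J3: z=[-0.1985, -0.4913, -0.8480] o=[-0.0603, -0.1492, -0.3868] → [0.4280, 0.3059, -0.2774, -0.1985, -0.4913, -0.8480]
J4: z=[-0.1985, -0.4913, -0.8480] o=[-0.4185, 0.1355, -0.9514] → [-0.0908, 0.1142, -0.0449, -0.1985, -0.4913, -0.8480]
J5: z=[0.6547, 0.5774, -0.4878] o=[0.0045, -0.2427, -0.8313] → [0.3980, 0.0510, 0.5946, 0.6547, 0.5774, -0.4878]
J6: z=[-0.5548, -0.0711, -0.8289] o=[-0.3651, 0.3429, -0.6342] → [-0.0787, 0.1205, 0.0423, -0.5548, -0.0711, -0.8289]
V = J·q̇ = [-0.1727, -0.3501, 0.5865, 0.9900, 0.6056, 1.1584]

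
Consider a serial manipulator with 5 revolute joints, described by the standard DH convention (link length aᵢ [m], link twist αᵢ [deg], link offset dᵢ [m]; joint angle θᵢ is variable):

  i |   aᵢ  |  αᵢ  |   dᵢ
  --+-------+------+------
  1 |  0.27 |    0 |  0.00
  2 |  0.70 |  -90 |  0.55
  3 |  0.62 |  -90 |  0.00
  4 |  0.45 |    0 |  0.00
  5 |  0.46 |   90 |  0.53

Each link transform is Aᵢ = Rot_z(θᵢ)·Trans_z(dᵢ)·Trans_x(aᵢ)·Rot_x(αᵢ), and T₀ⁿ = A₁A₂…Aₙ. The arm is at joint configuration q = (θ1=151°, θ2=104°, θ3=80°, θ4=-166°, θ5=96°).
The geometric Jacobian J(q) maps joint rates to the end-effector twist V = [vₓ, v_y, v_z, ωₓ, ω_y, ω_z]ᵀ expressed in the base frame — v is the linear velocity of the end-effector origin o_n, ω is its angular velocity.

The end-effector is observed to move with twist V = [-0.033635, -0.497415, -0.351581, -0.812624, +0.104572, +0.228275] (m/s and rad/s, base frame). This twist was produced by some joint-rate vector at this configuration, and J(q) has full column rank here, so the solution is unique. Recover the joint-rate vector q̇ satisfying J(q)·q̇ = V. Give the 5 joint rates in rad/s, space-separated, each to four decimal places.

0.9900 -0.7810 -0.8120 0.2150 -0.3260

o_n = [0.2251, -0.2383, 0.1224]
J₁: ẑ×o_n = [0.2383, 0.2251, -0.0000], ω = ẑ
J2: z=[0.0000, 0.0000, 1.0000] o=[-0.2361, 0.1309, 0.0000] → [0.3692, 0.4613, -0.0000, 0.0000, 0.0000, 1.0000]
J3: z=[0.9659, -0.2588, 0.0000] o=[-0.4173, -0.5452, 0.5500] → [0.1107, 0.4130, 0.4628, 0.9659, -0.2588, 0.0000]
J4: z=[0.2549, 0.9513, -0.1736] o=[-0.4452, -0.6492, -0.0606] → [0.2455, -0.1631, -0.5329, 0.2549, 0.9513, -0.1736]
J5: z=[0.2549, 0.9513, -0.1736] o=[-0.3204, -0.6042, 0.3694] → [-0.1714, -0.0318, -0.4257, 0.2549, 0.9513, -0.1736]
q̇ = J⁺·V = [0.9900, -0.7810, -0.8120, 0.2150, -0.3260]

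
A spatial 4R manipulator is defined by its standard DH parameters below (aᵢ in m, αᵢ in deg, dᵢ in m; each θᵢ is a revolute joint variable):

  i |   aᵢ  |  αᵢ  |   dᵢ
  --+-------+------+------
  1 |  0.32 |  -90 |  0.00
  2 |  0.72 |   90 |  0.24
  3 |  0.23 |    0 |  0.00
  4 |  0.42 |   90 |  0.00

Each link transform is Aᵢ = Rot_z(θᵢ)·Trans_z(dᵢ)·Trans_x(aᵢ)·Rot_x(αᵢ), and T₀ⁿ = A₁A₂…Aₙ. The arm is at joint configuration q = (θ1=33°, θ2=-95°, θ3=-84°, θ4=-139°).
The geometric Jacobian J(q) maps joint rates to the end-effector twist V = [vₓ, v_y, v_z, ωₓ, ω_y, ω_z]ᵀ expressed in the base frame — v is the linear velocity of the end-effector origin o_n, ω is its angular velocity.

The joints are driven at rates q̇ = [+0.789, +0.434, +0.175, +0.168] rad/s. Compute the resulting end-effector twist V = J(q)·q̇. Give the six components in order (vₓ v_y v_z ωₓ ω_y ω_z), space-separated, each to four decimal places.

o_n = [0.0743, 0.4032, 0.4352]
J₁: ẑ×o_n = [-0.4032, 0.0743, 0.0000], ω = ẑ
J2: z=[-0.5446, 0.8387, 0.0000] o=[0.2684, 0.1743, 0.0000] → [0.3650, 0.2370, 0.0381, -0.5446, 0.8387, 0.0000]
J3: z=[-0.8355, -0.5426, -0.0872] o=[0.0850, 0.3414, 0.7173] → [0.1584, -0.2347, -0.0575, -0.8355, -0.5426, -0.0872]
J4: z=[-0.8355, -0.5426, -0.0872] o=[0.2079, 0.1484, 0.7412] → [0.1882, -0.2440, -0.2853, -0.8355, -0.5426, -0.0872]
V = J·q̇ = [-0.1004, 0.0794, -0.0415, -0.5229, 0.1779, 0.7591]

-0.1004 0.0794 -0.0415 -0.5229 0.1779 0.7591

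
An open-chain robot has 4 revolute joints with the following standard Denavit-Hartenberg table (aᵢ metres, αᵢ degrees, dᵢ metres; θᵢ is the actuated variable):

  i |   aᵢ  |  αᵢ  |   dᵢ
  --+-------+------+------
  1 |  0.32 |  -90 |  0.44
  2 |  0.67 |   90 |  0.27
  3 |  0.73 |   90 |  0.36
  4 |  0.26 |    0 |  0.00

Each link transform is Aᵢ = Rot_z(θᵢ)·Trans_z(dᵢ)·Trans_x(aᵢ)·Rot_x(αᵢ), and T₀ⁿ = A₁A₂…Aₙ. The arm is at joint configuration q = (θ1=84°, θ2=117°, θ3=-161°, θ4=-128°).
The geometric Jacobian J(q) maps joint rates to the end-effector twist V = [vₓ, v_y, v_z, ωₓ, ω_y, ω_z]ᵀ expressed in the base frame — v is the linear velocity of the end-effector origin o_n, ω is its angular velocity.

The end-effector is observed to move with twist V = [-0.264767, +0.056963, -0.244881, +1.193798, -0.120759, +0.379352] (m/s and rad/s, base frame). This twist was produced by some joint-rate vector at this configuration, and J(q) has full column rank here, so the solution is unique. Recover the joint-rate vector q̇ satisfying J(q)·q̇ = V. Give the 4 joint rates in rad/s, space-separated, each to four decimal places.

0.7380 -0.2780 0.1670 -0.9750

o_n = [-0.0423, 0.4053, 0.2527]
J₁: ẑ×o_n = [-0.4053, -0.0423, 0.0000], ω = ẑ
J2: z=[-0.9945, 0.1045, 0.0000] o=[0.0334, 0.3182, 0.4400] → [-0.0196, -0.1862, -0.0787, -0.9945, 0.1045, 0.0000]
J3: z=[0.0931, 0.8861, -0.4540] o=[-0.2669, 0.0440, -0.1570] → [0.5271, -0.1401, -0.1653, 0.0931, 0.8861, -0.4540]
J4: z=[-0.9249, 0.2458, 0.2901] o=[0.0358, 0.6498, 0.2946] → [0.0606, -0.0614, 0.2453, -0.9249, 0.2458, 0.2901]
q̇ = J⁺·V = [0.7380, -0.2780, 0.1670, -0.9750]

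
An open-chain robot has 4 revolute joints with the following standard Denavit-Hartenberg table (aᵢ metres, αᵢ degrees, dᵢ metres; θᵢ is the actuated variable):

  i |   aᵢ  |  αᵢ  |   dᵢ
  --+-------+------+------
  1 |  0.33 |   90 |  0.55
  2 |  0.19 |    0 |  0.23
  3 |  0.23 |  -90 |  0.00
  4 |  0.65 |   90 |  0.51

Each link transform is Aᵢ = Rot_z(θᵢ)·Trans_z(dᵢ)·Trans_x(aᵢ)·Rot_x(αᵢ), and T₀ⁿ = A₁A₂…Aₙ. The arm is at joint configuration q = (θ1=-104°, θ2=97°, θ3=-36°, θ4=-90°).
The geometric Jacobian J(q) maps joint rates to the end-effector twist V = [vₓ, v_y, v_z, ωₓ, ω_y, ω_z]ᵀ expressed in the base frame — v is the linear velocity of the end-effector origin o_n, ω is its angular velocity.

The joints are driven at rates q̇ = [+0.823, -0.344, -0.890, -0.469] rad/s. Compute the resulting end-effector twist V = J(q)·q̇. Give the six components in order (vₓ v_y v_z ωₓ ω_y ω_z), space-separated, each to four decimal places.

o_n = [-0.8472, 0.2398, 1.1870]
J₁: ẑ×o_n = [-0.2398, -0.8472, 0.0000], ω = ẑ
J2: z=[-0.9703, 0.2419, 0.0000] o=[-0.0798, -0.3202, 0.5500] → [0.1541, 0.6181, -0.3577, -0.9703, 0.2419, 0.0000]
J3: z=[-0.9703, 0.2419, 0.0000] o=[-0.2974, -0.2421, 0.7386] → [0.1085, 0.4351, -0.3345, -0.9703, 0.2419, 0.0000]
J4: z=[0.2116, 0.8486, 0.4848] o=[-0.3244, -0.3503, 0.9397] → [-0.0762, -0.3058, 0.5685, 0.2116, 0.8486, 0.4848]
V = J·q̇ = [-0.3111, -1.1537, 0.1542, 1.0981, -0.6965, 0.5956]

-0.3111 -1.1537 0.1542 1.0981 -0.6965 0.5956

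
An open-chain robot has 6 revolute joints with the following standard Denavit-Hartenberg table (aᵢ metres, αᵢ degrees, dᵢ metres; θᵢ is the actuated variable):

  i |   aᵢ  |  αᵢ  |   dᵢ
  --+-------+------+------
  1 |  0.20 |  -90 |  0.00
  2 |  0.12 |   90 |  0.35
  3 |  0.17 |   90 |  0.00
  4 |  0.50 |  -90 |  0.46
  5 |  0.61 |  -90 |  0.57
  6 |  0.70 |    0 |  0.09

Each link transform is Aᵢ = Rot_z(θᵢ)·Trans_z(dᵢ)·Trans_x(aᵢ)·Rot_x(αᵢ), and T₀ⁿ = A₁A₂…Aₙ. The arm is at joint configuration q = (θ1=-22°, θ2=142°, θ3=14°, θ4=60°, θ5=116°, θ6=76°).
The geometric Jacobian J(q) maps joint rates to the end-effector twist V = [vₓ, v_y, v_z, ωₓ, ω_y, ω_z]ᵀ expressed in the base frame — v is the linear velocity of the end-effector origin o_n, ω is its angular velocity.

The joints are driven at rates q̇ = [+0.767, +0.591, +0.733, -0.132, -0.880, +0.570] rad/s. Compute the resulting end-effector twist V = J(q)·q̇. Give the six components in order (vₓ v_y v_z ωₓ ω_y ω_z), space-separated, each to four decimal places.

-0.3187 0.4017 -0.4458 -0.2411 0.7435 0.5659

o_n = [0.1571, 0.6035, -0.2350]
J₁: ẑ×o_n = [-0.6035, 0.1571, 0.0000], ω = ẑ
J2: z=[0.3746, 0.9272, 0.0000] o=[0.1854, -0.0749, 0.0000] → [-0.2179, 0.0880, 0.2805, 0.3746, 0.9272, 0.0000]
J3: z=[0.5708, -0.2306, -0.7880] o=[0.2289, 0.2850, -0.0739] → [0.2881, 0.1485, 0.1653, 0.5708, -0.2306, -0.7880]
J4: z=[-0.5402, -0.8282, -0.1489] o=[0.1238, 0.3718, -0.1754] → [0.0838, -0.0371, -0.0976, -0.5402, -0.8282, -0.1489]
J5: z=[0.8209, -0.5576, 0.1233] o=[-0.0321, 0.0187, -0.7345] → [-0.3507, -0.3867, 0.5856, 0.8209, -0.5576, 0.1233]
J6: z=[-0.4033, -0.4131, 0.8165] o=[0.6824, 0.1400, -0.3202] → [-0.4137, -0.3946, -0.4039, -0.4033, -0.4131, 0.8165]
V = J·q̇ = [-0.3187, 0.4017, -0.4458, -0.2411, 0.7435, 0.5659]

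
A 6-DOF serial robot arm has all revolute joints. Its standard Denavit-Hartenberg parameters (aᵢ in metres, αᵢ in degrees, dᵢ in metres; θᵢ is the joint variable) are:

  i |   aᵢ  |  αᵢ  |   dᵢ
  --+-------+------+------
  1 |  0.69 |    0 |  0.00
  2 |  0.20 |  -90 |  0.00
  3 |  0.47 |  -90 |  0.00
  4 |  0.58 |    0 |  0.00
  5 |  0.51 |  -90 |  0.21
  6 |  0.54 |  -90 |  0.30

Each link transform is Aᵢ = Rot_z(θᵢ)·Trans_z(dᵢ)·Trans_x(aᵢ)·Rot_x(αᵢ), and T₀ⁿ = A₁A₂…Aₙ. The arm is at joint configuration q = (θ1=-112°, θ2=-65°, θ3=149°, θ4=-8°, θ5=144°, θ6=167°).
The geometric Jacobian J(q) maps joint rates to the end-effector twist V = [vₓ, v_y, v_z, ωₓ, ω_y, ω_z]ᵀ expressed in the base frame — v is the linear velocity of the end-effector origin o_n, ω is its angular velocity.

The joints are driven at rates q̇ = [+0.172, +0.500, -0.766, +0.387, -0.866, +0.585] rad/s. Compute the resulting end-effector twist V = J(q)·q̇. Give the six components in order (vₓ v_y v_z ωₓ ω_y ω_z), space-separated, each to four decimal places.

o_n = [0.3290, -0.9171, -0.3607]
J₁: ẑ×o_n = [0.9171, 0.3290, -0.0000], ω = ẑ
J2: z=[0.0000, 0.0000, 1.0000] o=[-0.2585, -0.6398, 0.0000] → [0.2774, 0.5874, -0.0000, 0.0000, 0.0000, 1.0000]
J3: z=[0.0523, -0.9986, 0.0000] o=[-0.4582, -0.6502, 0.0000] → [0.3602, 0.0189, 0.7721, 0.0523, -0.9986, 0.0000]
J4: z=[0.5143, 0.0270, 0.8572] o=[-0.0559, -0.6291, -0.2421] → [0.2437, 0.3909, -0.1585, 0.5143, 0.0270, 0.8572]
J5: z=[0.5143, 0.0270, 0.8572] o=[0.4400, -0.6840, -0.5379] → [0.2046, -0.1863, -0.1169, 0.5143, 0.0270, 0.8572]
J6: z=[-0.5570, -0.7495, 0.3578] o=[0.2154, -0.3410, -0.1689] → [0.3498, -0.0662, 0.4060, -0.5570, -0.7495, 0.3578]
V = J·q̇ = [0.1423, 0.6098, -0.3140, -0.6123, 0.3136, 0.4707]

0.1423 0.6098 -0.3140 -0.6123 0.3136 0.4707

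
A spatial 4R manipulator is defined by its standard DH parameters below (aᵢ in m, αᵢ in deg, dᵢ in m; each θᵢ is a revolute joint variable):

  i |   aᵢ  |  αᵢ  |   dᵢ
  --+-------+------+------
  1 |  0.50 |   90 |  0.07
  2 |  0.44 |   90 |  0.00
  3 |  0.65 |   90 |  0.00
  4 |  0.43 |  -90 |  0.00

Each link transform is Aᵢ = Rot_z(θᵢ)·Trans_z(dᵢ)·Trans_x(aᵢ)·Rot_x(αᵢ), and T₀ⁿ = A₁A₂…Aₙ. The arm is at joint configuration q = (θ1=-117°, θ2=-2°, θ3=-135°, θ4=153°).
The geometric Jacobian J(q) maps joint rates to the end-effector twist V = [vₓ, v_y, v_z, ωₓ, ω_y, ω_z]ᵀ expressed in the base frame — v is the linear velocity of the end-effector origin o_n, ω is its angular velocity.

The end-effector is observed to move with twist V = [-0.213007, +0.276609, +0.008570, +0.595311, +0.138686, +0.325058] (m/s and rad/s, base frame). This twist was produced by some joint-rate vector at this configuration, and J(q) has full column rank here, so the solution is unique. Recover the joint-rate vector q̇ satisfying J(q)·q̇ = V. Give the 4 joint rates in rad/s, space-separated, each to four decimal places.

o_n = [-0.1698, -0.7489, -0.1339]
J₁: ẑ×o_n = [0.7489, -0.1698, 0.0000], ω = ẑ
J2: z=[-0.8910, 0.4540, 0.0000] o=[-0.2270, -0.4455, 0.0700] → [-0.0926, -0.1816, 0.2443, -0.8910, 0.4540, 0.0000]
J3: z=[0.0158, 0.0311, -0.9994] o=[-0.4266, -0.8373, 0.0546] → [0.0825, -0.2537, -0.0066, 0.0158, 0.0311, -0.9994]
J4: z=[-0.3092, 0.9507, 0.0247] o=[0.1914, -0.6367, 0.0707] → [-0.1917, -0.0722, 0.3781, -0.3092, 0.9507, 0.0247]
q̇ = J⁺·V = [-0.1890, -0.8790, -0.5000, 0.5820]

-0.1890 -0.8790 -0.5000 0.5820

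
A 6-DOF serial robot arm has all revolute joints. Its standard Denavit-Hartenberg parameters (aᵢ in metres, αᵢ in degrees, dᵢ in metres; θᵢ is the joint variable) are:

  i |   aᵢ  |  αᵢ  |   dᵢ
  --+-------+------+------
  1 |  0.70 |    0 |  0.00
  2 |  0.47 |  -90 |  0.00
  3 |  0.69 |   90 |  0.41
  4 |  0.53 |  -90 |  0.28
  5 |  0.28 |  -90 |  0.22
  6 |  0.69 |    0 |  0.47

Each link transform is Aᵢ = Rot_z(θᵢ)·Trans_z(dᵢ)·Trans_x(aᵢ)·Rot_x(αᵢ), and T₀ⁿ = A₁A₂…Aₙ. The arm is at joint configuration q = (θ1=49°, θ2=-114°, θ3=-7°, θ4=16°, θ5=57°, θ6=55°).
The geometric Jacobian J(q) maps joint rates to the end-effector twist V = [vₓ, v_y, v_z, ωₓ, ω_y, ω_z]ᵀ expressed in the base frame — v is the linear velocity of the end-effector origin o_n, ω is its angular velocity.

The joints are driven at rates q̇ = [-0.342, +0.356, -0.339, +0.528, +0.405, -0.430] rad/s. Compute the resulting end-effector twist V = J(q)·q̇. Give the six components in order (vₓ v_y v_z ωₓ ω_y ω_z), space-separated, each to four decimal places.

0.5846 0.0163 0.2409 0.1950 -0.0640 0.7992

o_n = [1.4151, -1.0079, -0.3840]
J₁: ẑ×o_n = [1.0079, 1.4151, -0.0000], ω = ẑ
J2: z=[0.0000, 0.0000, 1.0000] o=[0.4592, 0.5283, 0.0000] → [1.5362, 0.9558, -0.0000, 0.0000, 0.0000, 1.0000]
J3: z=[0.9063, 0.4226, 0.0000] o=[0.6579, 0.1023, 0.0000] → [-0.1623, 0.3480, -1.3262, 0.9063, 0.4226, 0.0000]
J4: z=[-0.0515, 0.1105, 0.9925] o=[1.3189, -0.3451, 0.0841] → [0.6062, 0.0713, 0.0235, -0.0515, 0.1105, 0.9925]
J5: z=[0.7556, 0.6542, -0.0336] o=[1.6506, -0.7107, 0.4241] → [-0.5386, 0.6185, -0.0705, 0.7556, 0.6542, -0.0336]
J6: z=[-0.5196, 0.5674, -0.6388] o=[1.9285, -0.7068, 0.2015] → [-0.5245, 0.0238, 0.4477, -0.5196, 0.5674, -0.6388]
V = J·q̇ = [0.5846, 0.0163, 0.2409, 0.1950, -0.0640, 0.7992]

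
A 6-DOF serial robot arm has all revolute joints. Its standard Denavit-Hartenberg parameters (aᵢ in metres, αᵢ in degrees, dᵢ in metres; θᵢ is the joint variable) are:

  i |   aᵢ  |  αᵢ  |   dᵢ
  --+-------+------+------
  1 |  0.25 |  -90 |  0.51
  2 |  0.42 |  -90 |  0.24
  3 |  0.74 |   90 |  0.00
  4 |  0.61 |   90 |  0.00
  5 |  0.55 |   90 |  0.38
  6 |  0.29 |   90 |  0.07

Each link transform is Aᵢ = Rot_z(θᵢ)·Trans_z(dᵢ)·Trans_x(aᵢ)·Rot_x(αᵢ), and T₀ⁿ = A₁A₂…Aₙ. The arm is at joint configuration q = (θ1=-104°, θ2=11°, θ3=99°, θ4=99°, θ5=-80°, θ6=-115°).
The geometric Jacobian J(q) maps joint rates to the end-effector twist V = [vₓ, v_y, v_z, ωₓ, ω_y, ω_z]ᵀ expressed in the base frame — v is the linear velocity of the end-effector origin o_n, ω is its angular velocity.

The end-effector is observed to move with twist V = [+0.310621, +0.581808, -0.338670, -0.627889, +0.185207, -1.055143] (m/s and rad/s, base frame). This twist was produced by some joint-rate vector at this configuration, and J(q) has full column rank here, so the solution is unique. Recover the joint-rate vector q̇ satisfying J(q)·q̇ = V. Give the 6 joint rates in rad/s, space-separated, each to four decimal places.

-0.8900 0.3210 0.0110 0.1560 0.9750 -0.0040

o_n = [-0.4308, 0.1009, -0.0804]
J₁: ẑ×o_n = [-0.1009, -0.4308, 0.0000], ω = ẑ
J2: z=[0.9703, -0.2419, 0.0000] o=[-0.0605, -0.2426, 0.5100] → [0.1428, 0.5729, 0.2437, 0.9703, -0.2419, 0.0000]
J3: z=[0.0462, 0.1851, -0.9816] o=[0.0727, -0.7007, 0.4299] → [0.6924, 0.5177, 0.1302, 0.0462, 0.1851, -0.9816]
J4: z=[-0.3863, -0.9029, -0.1885] o=[-0.6090, -0.4136, 0.4519] → [0.5776, -0.2393, -0.0378, -0.3863, -0.9029, -0.1885]
J5: z=[-0.9026, 0.4121, -0.1241] o=[-0.4933, -0.3391, -0.1423] → [0.0801, 0.0481, -0.4229, -0.9026, 0.4121, -0.1241]
J6: z=[-0.1197, 0.0365, 0.9921] o=[-0.6089, 0.3183, -0.1804] → [0.2193, 0.1888, 0.0195, -0.1197, 0.0365, 0.9921]
q̇ = J⁺·V = [-0.8900, 0.3210, 0.0110, 0.1560, 0.9750, -0.0040]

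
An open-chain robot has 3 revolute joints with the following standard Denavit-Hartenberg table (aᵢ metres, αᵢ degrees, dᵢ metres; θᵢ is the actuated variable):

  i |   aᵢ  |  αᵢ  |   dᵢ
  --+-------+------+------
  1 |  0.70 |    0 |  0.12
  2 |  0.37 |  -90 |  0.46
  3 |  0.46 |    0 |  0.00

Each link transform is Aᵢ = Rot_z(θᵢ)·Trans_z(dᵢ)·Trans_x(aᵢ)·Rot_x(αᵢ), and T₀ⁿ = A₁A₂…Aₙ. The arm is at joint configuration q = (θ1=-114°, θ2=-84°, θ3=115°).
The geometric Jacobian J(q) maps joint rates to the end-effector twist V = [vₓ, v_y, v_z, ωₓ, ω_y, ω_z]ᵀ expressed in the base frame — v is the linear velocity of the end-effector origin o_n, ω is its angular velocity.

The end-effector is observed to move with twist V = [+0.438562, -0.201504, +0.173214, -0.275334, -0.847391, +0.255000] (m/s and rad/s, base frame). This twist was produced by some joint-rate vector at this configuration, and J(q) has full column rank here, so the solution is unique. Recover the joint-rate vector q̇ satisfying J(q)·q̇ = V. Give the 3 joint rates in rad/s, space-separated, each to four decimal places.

0.1550 0.1000 0.8910

o_n = [-0.4517, -0.5852, 0.1631]
J₁: ẑ×o_n = [0.5852, -0.4517, 0.0000], ω = ẑ
J2: z=[0.0000, 0.0000, 1.0000] o=[-0.2847, -0.6395, 0.1200] → [-0.0543, -0.1670, 0.0000, 0.0000, 0.0000, 1.0000]
J3: z=[-0.3090, -0.9511, 0.0000] o=[-0.6366, -0.5251, 0.5800] → [0.3965, -0.1288, 0.1944, -0.3090, -0.9511, 0.0000]
q̇ = J⁺·V = [0.1550, 0.1000, 0.8910]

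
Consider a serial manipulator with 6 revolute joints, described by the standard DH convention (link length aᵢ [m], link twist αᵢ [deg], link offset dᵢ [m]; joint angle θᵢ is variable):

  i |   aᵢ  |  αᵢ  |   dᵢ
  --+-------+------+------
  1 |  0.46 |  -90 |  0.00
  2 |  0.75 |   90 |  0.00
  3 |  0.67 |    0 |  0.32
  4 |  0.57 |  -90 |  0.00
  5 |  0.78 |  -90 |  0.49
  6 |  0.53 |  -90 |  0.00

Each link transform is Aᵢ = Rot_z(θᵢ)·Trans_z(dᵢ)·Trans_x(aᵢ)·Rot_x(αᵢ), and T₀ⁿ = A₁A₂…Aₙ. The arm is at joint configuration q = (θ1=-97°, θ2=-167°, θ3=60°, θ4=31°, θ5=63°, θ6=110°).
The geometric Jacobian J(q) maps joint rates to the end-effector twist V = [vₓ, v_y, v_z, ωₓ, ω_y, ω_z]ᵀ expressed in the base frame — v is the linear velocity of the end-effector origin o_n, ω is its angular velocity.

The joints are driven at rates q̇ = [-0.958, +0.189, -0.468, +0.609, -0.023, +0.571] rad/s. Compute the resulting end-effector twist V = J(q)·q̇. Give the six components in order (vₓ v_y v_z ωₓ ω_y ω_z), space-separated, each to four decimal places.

0.0786 -1.3587 -0.0519 -0.3164 0.0433 -0.8356

o_n = [1.4776, 0.3653, 0.4506]
J₁: ẑ×o_n = [-0.3653, 1.4776, 0.0000], ω = ẑ
J2: z=[0.9925, -0.1219, 0.0000] o=[-0.0561, -0.4566, 0.0000] → [-0.0549, -0.4472, 1.0027, 0.9925, -0.1219, 0.0000]
J3: z=[0.0274, 0.2233, -0.9744] o=[0.0330, 0.2688, 0.1687] → [0.1570, -1.4153, -0.3199, 0.0274, 0.2233, -0.9744]
J4: z=[0.0274, 0.2233, -0.9744] o=[0.6575, 0.5935, -0.0677] → [-0.1066, -0.8133, -0.1894, 0.0274, 0.2233, -0.9744]
J5: z=[-0.1361, -0.9648, -0.2249] o=[1.2219, 0.5144, -0.0700] → [-0.5358, 0.0133, 0.2669, -0.1361, -0.9648, -0.2249]
J6: z=[-0.8948, 0.0222, 0.4459] o=[1.4869, -0.1627, 0.4956] → [-0.2364, -0.0444, -0.4723, -0.8948, 0.0222, 0.4459]
V = J·q̇ = [0.0786, -1.3587, -0.0519, -0.3164, 0.0433, -0.8356]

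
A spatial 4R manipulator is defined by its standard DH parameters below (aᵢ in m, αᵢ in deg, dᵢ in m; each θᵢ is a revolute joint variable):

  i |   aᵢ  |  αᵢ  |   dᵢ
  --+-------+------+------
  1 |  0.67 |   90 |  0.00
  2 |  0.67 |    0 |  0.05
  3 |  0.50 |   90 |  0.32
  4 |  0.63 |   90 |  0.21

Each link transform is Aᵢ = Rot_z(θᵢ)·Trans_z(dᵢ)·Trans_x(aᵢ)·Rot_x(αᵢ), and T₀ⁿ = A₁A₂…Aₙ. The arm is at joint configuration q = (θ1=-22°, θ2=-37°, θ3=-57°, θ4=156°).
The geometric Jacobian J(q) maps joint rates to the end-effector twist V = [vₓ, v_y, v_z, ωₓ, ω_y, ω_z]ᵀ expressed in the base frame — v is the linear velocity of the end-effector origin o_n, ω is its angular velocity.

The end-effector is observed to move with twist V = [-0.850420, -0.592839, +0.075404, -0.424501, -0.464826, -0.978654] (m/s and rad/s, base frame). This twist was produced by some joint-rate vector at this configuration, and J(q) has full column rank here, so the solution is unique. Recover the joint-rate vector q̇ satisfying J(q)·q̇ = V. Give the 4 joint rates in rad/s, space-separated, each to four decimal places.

-0.9940 0.2610 0.3290 0.2200

o_n = [0.6934, -0.9556, -0.3132]
J₁: ẑ×o_n = [0.9556, 0.6934, -0.0000], ω = ẑ
J2: z=[-0.3746, -0.9272, 0.0000] o=[0.6212, -0.2510, 0.0000] → [0.2904, -0.1173, 0.3309, -0.3746, -0.9272, 0.0000]
J3: z=[-0.3746, -0.9272, 0.0000] o=[1.0986, -0.4978, -0.4032] → [-0.0834, 0.0337, -0.2042, -0.3746, -0.9272, 0.0000]
J4: z=[-0.9249, 0.3737, 0.0698] o=[0.9464, -0.7814, -0.9020] → [0.2322, 0.5269, 0.2556, -0.9249, 0.3737, 0.0698]
q̇ = J⁺·V = [-0.9940, 0.2610, 0.3290, 0.2200]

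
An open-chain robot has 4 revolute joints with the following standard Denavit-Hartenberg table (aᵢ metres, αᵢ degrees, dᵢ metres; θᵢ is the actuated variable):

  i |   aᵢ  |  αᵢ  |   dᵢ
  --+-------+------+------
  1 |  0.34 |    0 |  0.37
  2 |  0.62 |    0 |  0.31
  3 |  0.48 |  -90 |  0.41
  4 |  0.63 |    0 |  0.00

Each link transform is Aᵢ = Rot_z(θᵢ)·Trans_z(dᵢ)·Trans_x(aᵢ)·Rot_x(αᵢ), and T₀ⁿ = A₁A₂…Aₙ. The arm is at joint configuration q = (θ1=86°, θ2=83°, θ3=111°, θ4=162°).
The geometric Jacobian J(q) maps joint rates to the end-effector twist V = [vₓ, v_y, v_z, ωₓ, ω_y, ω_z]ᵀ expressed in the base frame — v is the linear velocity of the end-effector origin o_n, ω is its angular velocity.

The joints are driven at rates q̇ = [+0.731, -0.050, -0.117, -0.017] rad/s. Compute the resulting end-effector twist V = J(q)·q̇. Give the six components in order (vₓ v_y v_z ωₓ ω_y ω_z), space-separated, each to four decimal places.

-0.3941 -0.4121 -0.0102 -0.0167 -0.0030 0.5640

o_n = [-0.6056, 0.5748, 0.8953]
J₁: ẑ×o_n = [-0.5748, -0.6056, 0.0000], ω = ẑ
J2: z=[0.0000, 0.0000, 1.0000] o=[0.0237, 0.3392, 0.3700] → [-0.2357, -0.6293, 0.0000, 0.0000, 0.0000, 1.0000]
J3: z=[0.0000, 0.0000, 1.0000] o=[-0.5849, 0.4575, 0.6800] → [-0.1174, -0.0207, 0.0000, 0.0000, 0.0000, 1.0000]
J4: z=[0.9848, 0.1736, 0.0000] o=[-0.5015, -0.0152, 1.0900] → [-0.0338, 0.1917, 0.5992, 0.9848, 0.1736, 0.0000]
V = J·q̇ = [-0.3941, -0.4121, -0.0102, -0.0167, -0.0030, 0.5640]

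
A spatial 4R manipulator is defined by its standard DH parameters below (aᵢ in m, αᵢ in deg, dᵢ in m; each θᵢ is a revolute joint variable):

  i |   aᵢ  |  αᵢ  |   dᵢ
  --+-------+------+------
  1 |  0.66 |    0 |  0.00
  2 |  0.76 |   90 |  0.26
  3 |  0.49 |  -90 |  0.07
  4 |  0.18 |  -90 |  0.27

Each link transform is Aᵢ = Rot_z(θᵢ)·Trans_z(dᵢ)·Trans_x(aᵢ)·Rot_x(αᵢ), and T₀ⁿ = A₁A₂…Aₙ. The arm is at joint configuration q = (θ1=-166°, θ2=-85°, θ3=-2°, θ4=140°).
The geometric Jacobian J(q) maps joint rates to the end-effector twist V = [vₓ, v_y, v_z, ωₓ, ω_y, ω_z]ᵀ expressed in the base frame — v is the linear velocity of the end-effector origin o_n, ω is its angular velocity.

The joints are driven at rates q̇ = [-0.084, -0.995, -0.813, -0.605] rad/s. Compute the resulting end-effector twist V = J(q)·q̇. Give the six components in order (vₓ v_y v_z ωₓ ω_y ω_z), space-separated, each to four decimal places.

0.9447 0.7313 -0.2962 -0.7618 -0.2847 -1.6836

o_n = [-1.0487, 0.8857, 0.5175]
J₁: ẑ×o_n = [-0.8857, -1.0487, 0.0000], ω = ẑ
J2: z=[0.0000, 0.0000, 1.0000] o=[-0.6404, -0.1597, 0.0000] → [-1.0454, -0.4083, 0.0000, 0.0000, 0.0000, 1.0000]
J3: z=[0.9455, 0.3256, 0.0000] o=[-0.8878, 0.5589, 0.2600] → [0.0838, -0.2435, 0.3613, 0.9455, 0.3256, 0.0000]
J4: z=[-0.0114, 0.0330, 0.9994] o=[-0.9811, 1.0447, 0.2429] → [0.1680, -0.0644, 0.0040, -0.0114, 0.0330, 0.9994]
V = J·q̇ = [0.9447, 0.7313, -0.2962, -0.7618, -0.2847, -1.6836]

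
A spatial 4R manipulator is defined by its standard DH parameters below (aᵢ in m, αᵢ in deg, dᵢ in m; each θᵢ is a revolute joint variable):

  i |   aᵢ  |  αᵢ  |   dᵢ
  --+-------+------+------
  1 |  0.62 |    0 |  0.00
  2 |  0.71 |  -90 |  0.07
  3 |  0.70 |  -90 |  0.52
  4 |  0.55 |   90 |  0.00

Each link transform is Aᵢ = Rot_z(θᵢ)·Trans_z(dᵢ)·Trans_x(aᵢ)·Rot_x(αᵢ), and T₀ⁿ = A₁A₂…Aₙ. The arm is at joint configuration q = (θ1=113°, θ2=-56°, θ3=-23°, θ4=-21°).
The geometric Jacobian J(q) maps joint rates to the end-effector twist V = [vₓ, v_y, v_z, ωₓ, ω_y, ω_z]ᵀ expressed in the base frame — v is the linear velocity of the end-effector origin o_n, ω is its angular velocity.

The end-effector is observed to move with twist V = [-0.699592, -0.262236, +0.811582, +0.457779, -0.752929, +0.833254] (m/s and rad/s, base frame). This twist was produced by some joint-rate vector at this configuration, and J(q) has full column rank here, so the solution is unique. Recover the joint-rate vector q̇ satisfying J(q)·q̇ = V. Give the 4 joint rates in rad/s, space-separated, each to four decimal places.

0.1850 -0.2520 -0.7940 -0.9780

o_n = [0.1514, 2.4935, 0.5441]
J₁: ẑ×o_n = [-2.4935, 0.1514, 0.0000], ω = ẑ
J2: z=[0.0000, 0.0000, 1.0000] o=[-0.2423, 0.5707, 0.0000] → [-1.9228, 0.3936, 0.0000, 0.0000, 0.0000, 1.0000]
J3: z=[-0.8387, 0.5446, 0.0000] o=[0.1444, 1.1662, 0.0700] → [0.2582, 0.3976, -1.1170, -0.8387, 0.5446, 0.0000]
J4: z=[0.2128, 0.3277, -0.9205] o=[0.0593, 1.9898, 0.3435] → [0.5294, -0.1275, 0.0770, 0.2128, 0.3277, -0.9205]
q̇ = J⁺·V = [0.1850, -0.2520, -0.7940, -0.9780]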